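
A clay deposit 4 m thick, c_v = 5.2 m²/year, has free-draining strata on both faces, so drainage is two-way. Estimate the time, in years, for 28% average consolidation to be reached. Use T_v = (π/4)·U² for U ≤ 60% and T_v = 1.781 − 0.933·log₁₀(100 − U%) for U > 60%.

t ≈ 0.0474 years

Drainage path length: H_d = H/2 = 2 m (double drainage).
U ≤ 60%: T_v = (π/4)·U² = (π/4)×0.28² = 0.061575.
t = T_v·H_d²/c_v = 0.061575×2²/5.2 = 0.04737 years.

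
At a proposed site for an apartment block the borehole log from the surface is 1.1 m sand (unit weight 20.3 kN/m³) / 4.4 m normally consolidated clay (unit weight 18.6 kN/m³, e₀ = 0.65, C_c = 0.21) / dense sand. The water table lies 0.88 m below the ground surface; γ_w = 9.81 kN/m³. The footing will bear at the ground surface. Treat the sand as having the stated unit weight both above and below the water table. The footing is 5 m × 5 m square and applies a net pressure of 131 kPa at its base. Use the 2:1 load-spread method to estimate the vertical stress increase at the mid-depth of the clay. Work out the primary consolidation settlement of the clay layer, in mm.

Mid-depth of clay below the ground surface: z = 1.1 + 4.4/2 = 3.3 m.
Total vertical stress at mid-clay: σ_v = 20.3×1.1 + 18.6×2.2 = 63.25 kPa.
Pore pressure: u = 9.81×(3.3 − 0.88) = 23.74 kPa.
Initial effective stress: σ'_0 = σ_v − u = 63.25 − 23.74 = 39.51 kPa.
Stress increase at mid-clay by the 2:1 spreading method:
Δσ = qBL/((B+z)(L+z)) = 131×5×5/((5+3.3)(5+3.3)) = 47.54 kPa
Final effective stress: σ'_f = σ'_0 + Δσ = 39.51 + 47.54 = 87.05 kPa.
Normally consolidated clay, so the full stress increment lies on the virgin compression line:
S_c = C_c·H/(1+e₀)·log₁₀(σ'_f/σ'_0) = 0.21×4.4/(1+0.65)×log₁₀(87.05/39.51)
    = 0.56 × 0.34306 = 0.1921 m

S_c ≈ 192 mm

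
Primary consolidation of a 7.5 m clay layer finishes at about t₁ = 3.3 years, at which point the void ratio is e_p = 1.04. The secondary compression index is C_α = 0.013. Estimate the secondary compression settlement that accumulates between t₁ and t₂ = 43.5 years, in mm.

S_s ≈ 53.5 mm

Secondary compression: S_s = C_α·H/(1+e_p)·log₁₀(t₂/t₁)
S_s = 0.013×7.5/(1+1.04)×log₁₀(43.5/3.3)
    = 0.04779 × 1.12 = 0.05353 m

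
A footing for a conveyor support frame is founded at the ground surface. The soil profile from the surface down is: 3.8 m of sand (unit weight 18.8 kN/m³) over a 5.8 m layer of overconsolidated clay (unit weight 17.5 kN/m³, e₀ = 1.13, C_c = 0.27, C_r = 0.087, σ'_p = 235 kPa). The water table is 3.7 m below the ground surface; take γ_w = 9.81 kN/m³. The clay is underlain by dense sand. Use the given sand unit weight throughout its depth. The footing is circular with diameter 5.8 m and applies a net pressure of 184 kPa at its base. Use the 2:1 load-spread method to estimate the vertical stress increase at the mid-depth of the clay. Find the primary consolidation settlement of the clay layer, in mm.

S_c ≈ 36.6 mm

Mid-depth of clay below the ground surface: z = 3.8 + 5.8/2 = 6.7 m.
Total vertical stress at mid-clay: σ_v = 18.8×3.8 + 17.5×2.9 = 122.19 kPa.
Pore pressure: u = 9.81×(6.7 − 3.7) = 29.43 kPa.
Initial effective stress: σ'_0 = σ_v − u = 122.19 − 29.43 = 92.76 kPa.
Stress increase at mid-clay by the 2:1 spreading method:
Δσ ≈ qD²/(D+z)² = 184×5.8²/(5.8+6.7)² = 39.614 kPa
Final effective stress: σ'_f = 92.76 + 39.614 = 132.37 kPa.
σ'_f = 132.37 ≤ σ'_p = 235 kPa, so the clay remains overconsolidated and only the recompression index applies:
S_c = C_r·H/(1+e₀)·log₁₀(σ'_f/σ'_0) = 0.087×5.8/2.13×log₁₀(132.37/92.76)
    = 0.2369 × 0.15443 = 0.03658 m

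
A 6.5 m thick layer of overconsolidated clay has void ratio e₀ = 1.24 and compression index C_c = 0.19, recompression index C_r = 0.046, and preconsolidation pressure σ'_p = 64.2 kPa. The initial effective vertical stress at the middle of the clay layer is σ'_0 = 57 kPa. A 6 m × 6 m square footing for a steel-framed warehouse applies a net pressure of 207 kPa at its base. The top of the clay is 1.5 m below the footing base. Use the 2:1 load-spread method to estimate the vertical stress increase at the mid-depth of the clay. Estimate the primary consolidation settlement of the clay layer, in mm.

Mid-depth of clay below the footing base: z = 1.5 + 6.5/2 = 4.75 m.
Stress increase at mid-clay by the 2:1 spreading method:
Δσ = qBL/((B+z)(L+z)) = 207×6×6/((6+4.75)(6+4.75)) = 64.485 kPa
Final effective stress: σ'_f = 57 + 64.485 = 121.48 kPa.
σ'_f = 121.48 > σ'_p = 64.2 kPa, so the stress path crosses the preconsolidation pressure — recompression up to σ'_p, then virgin compression beyond:
S_c = H/(1+e₀)·[C_r·log₁₀(σ'_p/σ'_0) + C_c·log₁₀(σ'_f/σ'_p)]
    = 6.5/2.24 × [0.046×log₁₀(64.2/57) + 0.19×log₁₀(121.48/64.2)]
    = 2.9018 × [0.0023764 + 0.052624] = 0.1596 m

S_c ≈ 160 mm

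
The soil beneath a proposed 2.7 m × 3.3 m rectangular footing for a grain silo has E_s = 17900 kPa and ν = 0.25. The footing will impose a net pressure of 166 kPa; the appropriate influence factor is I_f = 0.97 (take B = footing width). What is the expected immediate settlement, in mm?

S_e ≈ 22.8 mm

Immediate (elastic) settlement: S_e = q·B·(1−ν²)/E_s · I_f.
S_e = 166 × 2.7 × (1 − 0.25²) / 17900 × 0.97
    = 166 × 2.7 × 0.9375 / 17900 × 0.97
    = 0.02277 m = 22.77 mm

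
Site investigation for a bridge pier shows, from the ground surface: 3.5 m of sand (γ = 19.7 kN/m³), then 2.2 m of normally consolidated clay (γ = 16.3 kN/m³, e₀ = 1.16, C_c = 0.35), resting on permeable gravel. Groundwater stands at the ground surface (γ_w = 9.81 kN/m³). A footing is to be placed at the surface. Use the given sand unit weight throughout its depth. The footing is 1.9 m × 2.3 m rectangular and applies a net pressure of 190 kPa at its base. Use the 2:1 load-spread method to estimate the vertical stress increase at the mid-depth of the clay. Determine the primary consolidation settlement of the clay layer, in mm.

S_c ≈ 56.8 mm

Mid-depth of clay below the ground surface: z = 3.5 + 2.2/2 = 4.6 m.
Total vertical stress at mid-clay: σ_v = 19.7×3.5 + 16.3×1.1 = 86.88 kPa.
Pore pressure: u = 9.81×(4.6 − 0) = 45.126 kPa.
Initial effective stress: σ'_0 = σ_v − u = 86.88 − 45.126 = 41.754 kPa.
Stress increase at mid-clay by the 2:1 spreading method:
Δσ = qBL/((B+z)(L+z)) = 190×1.9×2.3/((1.9+4.6)(2.3+4.6)) = 18.513 kPa
Final effective stress: σ'_f = σ'_0 + Δσ = 41.754 + 18.513 = 60.267 kPa.
Normally consolidated clay, so the full stress increment lies on the virgin compression line:
S_c = C_c·H/(1+e₀)·log₁₀(σ'_f/σ'_0) = 0.35×2.2/(1+1.16)×log₁₀(60.267/41.754)
    = 0.35648 × 0.15938 = 0.05682 m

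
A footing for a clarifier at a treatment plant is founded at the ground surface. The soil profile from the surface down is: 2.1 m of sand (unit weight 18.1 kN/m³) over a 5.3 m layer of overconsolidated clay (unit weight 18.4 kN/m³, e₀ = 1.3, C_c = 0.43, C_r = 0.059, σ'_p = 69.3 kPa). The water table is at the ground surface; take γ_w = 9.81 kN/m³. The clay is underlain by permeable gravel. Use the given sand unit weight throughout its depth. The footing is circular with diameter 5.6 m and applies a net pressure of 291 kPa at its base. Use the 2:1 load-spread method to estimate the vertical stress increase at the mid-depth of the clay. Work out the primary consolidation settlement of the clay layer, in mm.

Mid-depth of clay below the ground surface: z = 2.1 + 5.3/2 = 4.75 m.
Total vertical stress at mid-clay: σ_v = 18.1×2.1 + 18.4×2.65 = 86.77 kPa.
Pore pressure: u = 9.81×(4.75 − 0) = 46.598 kPa.
Initial effective stress: σ'_0 = σ_v − u = 86.77 − 46.598 = 40.172 kPa.
Stress increase at mid-clay by the 2:1 spreading method:
Δσ ≈ qD²/(D+z)² = 291×5.6²/(5.6+4.75)² = 85.19 kPa
Final effective stress: σ'_f = 40.172 + 85.19 = 125.36 kPa.
σ'_f = 125.36 > σ'_p = 69.3 kPa, so the stress path crosses the preconsolidation pressure — recompression up to σ'_p, then virgin compression beyond:
S_c = H/(1+e₀)·[C_r·log₁₀(σ'_p/σ'_0) + C_c·log₁₀(σ'_f/σ'_p)]
    = 5.3/2.3 × [0.059×log₁₀(69.3/40.172) + 0.43×log₁₀(125.36/69.3)]
    = 2.3043 × [0.013972 + 0.11069] = 0.2873 m

S_c ≈ 287 mm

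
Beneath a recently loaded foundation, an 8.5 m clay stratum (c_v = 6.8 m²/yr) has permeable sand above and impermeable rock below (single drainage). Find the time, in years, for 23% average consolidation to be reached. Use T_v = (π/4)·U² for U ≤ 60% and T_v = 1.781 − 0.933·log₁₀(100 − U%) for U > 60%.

t ≈ 0.441 years

Drainage path length: H_d = H = 8.5 m (single drainage).
U ≤ 60%: T_v = (π/4)·U² = (π/4)×0.23² = 0.041548.
t = T_v·H_d²/c_v = 0.041548×8.5²/6.8 = 0.4414 years.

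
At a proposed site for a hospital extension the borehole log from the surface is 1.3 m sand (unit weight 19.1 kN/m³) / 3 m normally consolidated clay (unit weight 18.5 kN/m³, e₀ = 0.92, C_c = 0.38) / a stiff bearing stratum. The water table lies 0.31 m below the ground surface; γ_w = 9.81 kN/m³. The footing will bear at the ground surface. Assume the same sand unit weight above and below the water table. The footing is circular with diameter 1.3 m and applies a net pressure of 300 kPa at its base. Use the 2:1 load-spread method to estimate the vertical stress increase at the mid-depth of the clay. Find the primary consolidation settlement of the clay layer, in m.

S_c ≈ 0.188 m

Mid-depth of clay below the ground surface: z = 1.3 + 3/2 = 2.8 m.
Total vertical stress at mid-clay: σ_v = 19.1×1.3 + 18.5×1.5 = 52.58 kPa.
Pore pressure: u = 9.81×(2.8 − 0.31) = 24.427 kPa.
Initial effective stress: σ'_0 = σ_v − u = 52.58 − 24.427 = 28.153 kPa.
Stress increase at mid-clay by the 2:1 spreading method:
Δσ ≈ qD²/(D+z)² = 300×1.3²/(1.3+2.8)² = 30.161 kPa
Final effective stress: σ'_f = σ'_0 + Δσ = 28.153 + 30.161 = 58.314 kPa.
Normally consolidated clay, so the full stress increment lies on the virgin compression line:
S_c = C_c·H/(1+e₀)·log₁₀(σ'_f/σ'_0) = 0.38×3/(1+0.92)×log₁₀(58.314/28.153)
    = 0.59375 × 0.31625 = 0.1878 m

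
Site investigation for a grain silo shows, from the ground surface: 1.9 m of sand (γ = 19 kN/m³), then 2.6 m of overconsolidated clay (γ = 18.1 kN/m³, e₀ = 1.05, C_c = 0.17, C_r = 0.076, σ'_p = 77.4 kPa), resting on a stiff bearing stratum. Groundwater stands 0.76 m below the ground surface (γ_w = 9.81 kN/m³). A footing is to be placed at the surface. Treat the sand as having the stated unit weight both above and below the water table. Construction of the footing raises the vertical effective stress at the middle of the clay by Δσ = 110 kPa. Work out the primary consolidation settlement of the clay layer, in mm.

S_c ≈ 91.6 mm

Mid-depth of clay below the ground surface: z = 1.9 + 2.6/2 = 3.2 m.
Total vertical stress at mid-clay: σ_v = 19×1.9 + 18.1×1.3 = 59.63 kPa.
Pore pressure: u = 9.81×(3.2 − 0.76) = 23.936 kPa.
Initial effective stress: σ'_0 = σ_v − u = 59.63 − 23.936 = 35.694 kPa.
Final effective stress: σ'_f = 35.694 + 110 = 145.69 kPa.
σ'_f = 145.69 > σ'_p = 77.4 kPa, so the stress path crosses the preconsolidation pressure — recompression up to σ'_p, then virgin compression beyond:
S_c = H/(1+e₀)·[C_r·log₁₀(σ'_p/σ'_0) + C_c·log₁₀(σ'_f/σ'_p)]
    = 2.6/2.05 × [0.076×log₁₀(77.4/35.694) + 0.17×log₁₀(145.69/77.4)]
    = 1.2683 × [0.025547 + 0.046697] = 0.09163 m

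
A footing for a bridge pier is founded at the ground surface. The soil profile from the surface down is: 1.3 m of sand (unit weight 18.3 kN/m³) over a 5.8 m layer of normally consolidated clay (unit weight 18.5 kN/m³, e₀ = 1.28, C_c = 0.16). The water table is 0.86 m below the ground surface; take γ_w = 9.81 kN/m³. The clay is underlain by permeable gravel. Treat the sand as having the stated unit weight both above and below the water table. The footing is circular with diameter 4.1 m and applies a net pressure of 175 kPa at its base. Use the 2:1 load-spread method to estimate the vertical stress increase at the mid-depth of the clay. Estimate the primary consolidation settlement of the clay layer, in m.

S_c ≈ 0.119 m

Mid-depth of clay below the ground surface: z = 1.3 + 5.8/2 = 4.2 m.
Total vertical stress at mid-clay: σ_v = 18.3×1.3 + 18.5×2.9 = 77.44 kPa.
Pore pressure: u = 9.81×(4.2 − 0.86) = 32.765 kPa.
Initial effective stress: σ'_0 = σ_v − u = 77.44 − 32.765 = 44.675 kPa.
Stress increase at mid-clay by the 2:1 spreading method:
Δσ ≈ qD²/(D+z)² = 175×4.1²/(4.1+4.2)² = 42.702 kPa
Final effective stress: σ'_f = σ'_0 + Δσ = 44.675 + 42.702 = 87.377 kPa.
Normally consolidated clay, so the full stress increment lies on the virgin compression line:
S_c = C_c·H/(1+e₀)·log₁₀(σ'_f/σ'_0) = 0.16×5.8/(1+1.28)×log₁₀(87.377/44.675)
    = 0.40702 × 0.29133 = 0.1186 m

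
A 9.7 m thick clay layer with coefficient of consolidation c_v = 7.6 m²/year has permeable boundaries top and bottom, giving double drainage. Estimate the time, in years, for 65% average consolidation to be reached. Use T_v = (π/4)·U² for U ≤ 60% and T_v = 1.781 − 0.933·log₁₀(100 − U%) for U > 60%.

Drainage path length: H_d = H/2 = 4.85 m (double drainage).
U > 60%: T_v = 1.781 − 0.933·log₁₀(100 − 65) = 0.34038.
t = T_v·H_d²/c_v = 0.34038×4.85²/7.6 = 1.053 years.

t ≈ 1.05 years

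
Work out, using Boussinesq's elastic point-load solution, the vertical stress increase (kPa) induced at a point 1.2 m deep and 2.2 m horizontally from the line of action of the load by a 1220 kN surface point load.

Δσ_z ≈ 10.2 kPa

Boussinesq vertical stress below a point load on an elastic half-space:
Δσ_z = 3P/(2πz²) · [1 + (r/z)²]^(−5/2)
r/z = 2.2/1.2 = 1.8333; [1+(r/z)²]^(−5/2) = 0.025177.
Δσ_z = 3×1220/(2π×1.2²) × 0.025177 = 404.52 × 0.025177 = 10.18 kPa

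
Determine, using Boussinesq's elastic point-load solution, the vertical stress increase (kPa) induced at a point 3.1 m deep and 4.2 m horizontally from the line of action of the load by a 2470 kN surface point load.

Boussinesq vertical stress below a point load on an elastic half-space:
Δσ_z = 3P/(2πz²) · [1 + (r/z)²]^(−5/2)
r/z = 4.2/3.1 = 1.3548; [1+(r/z)²]^(−5/2) = 0.073857.
Δσ_z = 3×2470/(2π×3.1²) × 0.073857 = 122.72 × 0.073857 = 9.064 kPa

Δσ_z ≈ 9.06 kPa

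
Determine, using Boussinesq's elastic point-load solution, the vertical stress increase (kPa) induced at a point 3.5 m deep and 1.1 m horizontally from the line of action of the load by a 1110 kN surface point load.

Δσ_z ≈ 34.2 kPa

Boussinesq vertical stress below a point load on an elastic half-space:
Δσ_z = 3P/(2πz²) · [1 + (r/z)²]^(−5/2)
r/z = 1.1/3.5 = 0.31429; [1+(r/z)²]^(−5/2) = 0.79018.
Δσ_z = 3×1110/(2π×3.5²) × 0.79018 = 43.264 × 0.79018 = 34.19 kPa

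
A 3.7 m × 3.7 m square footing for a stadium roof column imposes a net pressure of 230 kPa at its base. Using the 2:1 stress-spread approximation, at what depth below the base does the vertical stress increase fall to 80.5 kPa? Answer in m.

2:1 spreading — at depth z the loaded area has grown by z in each plan dimension:
qB²/(B+z)² = Δσ_z ⇒ z = B(√(q/Δσ_z) − 1) = 3.7×(√(230/80.5) − 1) = 2.554 m

z ≈ 2.55 m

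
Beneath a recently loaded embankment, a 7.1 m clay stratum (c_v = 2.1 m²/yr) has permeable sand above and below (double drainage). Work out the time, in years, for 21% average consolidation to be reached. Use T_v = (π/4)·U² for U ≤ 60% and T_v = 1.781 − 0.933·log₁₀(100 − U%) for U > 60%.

t ≈ 0.208 years

Drainage path length: H_d = H/2 = 3.55 m (double drainage).
U ≤ 60%: T_v = (π/4)·U² = (π/4)×0.21² = 0.034636.
t = T_v·H_d²/c_v = 0.034636×3.55²/2.1 = 0.2079 years.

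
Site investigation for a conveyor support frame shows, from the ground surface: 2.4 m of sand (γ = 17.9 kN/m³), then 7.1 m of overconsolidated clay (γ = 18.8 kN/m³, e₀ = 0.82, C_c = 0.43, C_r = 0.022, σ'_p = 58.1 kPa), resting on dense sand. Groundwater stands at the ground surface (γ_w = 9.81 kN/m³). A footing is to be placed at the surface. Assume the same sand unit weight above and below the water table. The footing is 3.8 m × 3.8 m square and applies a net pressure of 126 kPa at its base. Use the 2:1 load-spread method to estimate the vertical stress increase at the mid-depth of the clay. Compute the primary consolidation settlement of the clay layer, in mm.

Mid-depth of clay below the ground surface: z = 2.4 + 7.1/2 = 5.95 m.
Total vertical stress at mid-clay: σ_v = 17.9×2.4 + 18.8×3.55 = 109.7 kPa.
Pore pressure: u = 9.81×(5.95 − 0) = 58.37 kPa.
Initial effective stress: σ'_0 = σ_v − u = 109.7 − 58.37 = 51.33 kPa.
Stress increase at mid-clay by the 2:1 spreading method:
Δσ = qBL/((B+z)(L+z)) = 126×3.8×3.8/((3.8+5.95)(3.8+5.95)) = 19.139 kPa
Final effective stress: σ'_f = 51.33 + 19.139 = 70.469 kPa.
σ'_f = 70.469 > σ'_p = 58.1 kPa, so the stress path crosses the preconsolidation pressure — recompression up to σ'_p, then virgin compression beyond:
S_c = H/(1+e₀)·[C_r·log₁₀(σ'_p/σ'_0) + C_c·log₁₀(σ'_f/σ'_p)]
    = 7.1/1.82 × [0.022×log₁₀(58.1/51.33) + 0.43×log₁₀(70.469/58.1)]
    = 3.9011 × [0.0011837 + 0.036043] = 0.1452 m

S_c ≈ 145 mm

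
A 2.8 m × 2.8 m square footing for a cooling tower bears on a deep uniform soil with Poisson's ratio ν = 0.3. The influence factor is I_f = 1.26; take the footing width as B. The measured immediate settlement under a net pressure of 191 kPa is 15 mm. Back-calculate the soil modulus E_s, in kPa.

S_e = q·B·(1−ν²)/E_s · I_f  ⇒  E_s = q·B·(1−ν²)·I_f / S_e.
E_s = 191 × 2.8 × 0.91 × 1.26 / 0.015 = 40880 kPa

E_s ≈ 40900 kPa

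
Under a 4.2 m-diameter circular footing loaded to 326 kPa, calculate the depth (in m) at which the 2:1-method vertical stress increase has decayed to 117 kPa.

2:1 spreading — at depth z the loaded area has grown by z in each plan dimension:
qD²/(D+z)² = Δσ_z ⇒ z = D(√(q/Δσ_z) − 1) = 4.2×(√(326/117) − 1) = 2.811 m

z ≈ 2.81 m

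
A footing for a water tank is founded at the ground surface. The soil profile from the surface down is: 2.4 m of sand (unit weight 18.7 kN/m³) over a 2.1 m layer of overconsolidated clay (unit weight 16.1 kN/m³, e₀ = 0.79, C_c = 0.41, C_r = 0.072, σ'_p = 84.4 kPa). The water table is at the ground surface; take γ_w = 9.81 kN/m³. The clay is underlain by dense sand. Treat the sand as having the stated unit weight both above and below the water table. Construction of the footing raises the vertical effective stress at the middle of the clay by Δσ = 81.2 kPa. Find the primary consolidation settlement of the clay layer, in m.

Mid-depth of clay below the ground surface: z = 2.4 + 2.1/2 = 3.45 m.
Total vertical stress at mid-clay: σ_v = 18.7×2.4 + 16.1×1.05 = 61.785 kPa.
Pore pressure: u = 9.81×(3.45 − 0) = 33.845 kPa.
Initial effective stress: σ'_0 = σ_v − u = 61.785 − 33.845 = 27.94 kPa.
Final effective stress: σ'_f = 27.94 + 81.2 = 109.14 kPa.
σ'_f = 109.14 > σ'_p = 84.4 kPa, so the stress path crosses the preconsolidation pressure — recompression up to σ'_p, then virgin compression beyond:
S_c = H/(1+e₀)·[C_r·log₁₀(σ'_p/σ'_0) + C_c·log₁₀(σ'_f/σ'_p)]
    = 2.1/1.79 × [0.072×log₁₀(84.4/27.94) + 0.41×log₁₀(109.14/84.4)]
    = 1.1732 × [0.034568 + 0.045773] = 0.09426 m

S_c ≈ 0.0943 m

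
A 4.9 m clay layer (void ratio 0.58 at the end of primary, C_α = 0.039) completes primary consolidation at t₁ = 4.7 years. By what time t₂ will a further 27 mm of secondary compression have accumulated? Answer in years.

S_s = C_α·H/(1+e_p)·log₁₀(t₂/t₁) ⇒ log₁₀(t₂/t₁) = S_s·(1+e_p)/(C_α·H).
log₁₀(t₂/t₁) = 0.027 × (1+0.58) / (0.039×4.9) = 0.2232
t₂ = t₁ × 10^0.2232 = 4.7 × 1.672 = 7.858 years

t₂ ≈ 7.86 years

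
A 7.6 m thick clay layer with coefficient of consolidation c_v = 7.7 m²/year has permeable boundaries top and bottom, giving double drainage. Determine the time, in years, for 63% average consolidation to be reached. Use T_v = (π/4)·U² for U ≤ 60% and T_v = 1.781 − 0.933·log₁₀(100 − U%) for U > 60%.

t ≈ 0.596 years

Drainage path length: H_d = H/2 = 3.8 m (double drainage).
U > 60%: T_v = 1.781 − 0.933·log₁₀(100 − 63) = 0.31787.
t = T_v·H_d²/c_v = 0.31787×3.8²/7.7 = 0.5961 years.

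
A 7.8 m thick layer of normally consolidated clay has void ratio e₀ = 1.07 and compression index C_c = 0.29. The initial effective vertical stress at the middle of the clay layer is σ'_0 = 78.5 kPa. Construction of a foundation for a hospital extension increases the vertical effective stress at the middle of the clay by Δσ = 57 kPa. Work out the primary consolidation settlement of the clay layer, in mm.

Final effective stress: σ'_f = σ'_0 + Δσ = 78.5 + 57 = 135.5 kPa.
Normally consolidated clay, so the full stress increment lies on the virgin compression line:
S_c = C_c·H/(1+e₀)·log₁₀(σ'_f/σ'_0) = 0.29×7.8/(1+1.07)×log₁₀(135.5/78.5)
    = 1.0928 × 0.23707 = 0.2591 m

S_c ≈ 259 mm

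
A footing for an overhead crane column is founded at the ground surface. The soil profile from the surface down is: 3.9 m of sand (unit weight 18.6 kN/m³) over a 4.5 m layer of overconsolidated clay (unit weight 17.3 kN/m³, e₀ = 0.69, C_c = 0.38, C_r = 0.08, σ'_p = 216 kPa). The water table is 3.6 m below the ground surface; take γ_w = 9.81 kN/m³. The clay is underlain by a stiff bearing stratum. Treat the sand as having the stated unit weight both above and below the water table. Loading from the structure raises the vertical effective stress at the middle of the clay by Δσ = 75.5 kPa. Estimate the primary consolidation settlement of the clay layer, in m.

Mid-depth of clay below the ground surface: z = 3.9 + 4.5/2 = 6.15 m.
Total vertical stress at mid-clay: σ_v = 18.6×3.9 + 17.3×2.25 = 111.47 kPa.
Pore pressure: u = 9.81×(6.15 − 3.6) = 25.015 kPa.
Initial effective stress: σ'_0 = σ_v − u = 111.47 − 25.015 = 86.455 kPa.
Final effective stress: σ'_f = 86.455 + 75.5 = 161.95 kPa.
σ'_f = 161.95 ≤ σ'_p = 216 kPa, so the clay remains overconsolidated and only the recompression index applies:
S_c = C_r·H/(1+e₀)·log₁₀(σ'_f/σ'_0) = 0.08×4.5/1.69×log₁₀(161.95/86.455)
    = 0.21302 × 0.27259 = 0.05807 m

S_c ≈ 0.0581 m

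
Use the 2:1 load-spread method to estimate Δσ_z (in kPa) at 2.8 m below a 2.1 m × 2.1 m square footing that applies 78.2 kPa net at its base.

Δσ_z ≈ 14.4 kPa

By the 2:1 method the load spreads at 1 horizontal : 2 vertical, so at depth z the loaded area has grown by z in each plan dimension:
Δσ = qBL/((B+z)(L+z)) = 78.2×2.1×2.1/((2.1+2.8)(2.1+2.8)) = 14.363 kPa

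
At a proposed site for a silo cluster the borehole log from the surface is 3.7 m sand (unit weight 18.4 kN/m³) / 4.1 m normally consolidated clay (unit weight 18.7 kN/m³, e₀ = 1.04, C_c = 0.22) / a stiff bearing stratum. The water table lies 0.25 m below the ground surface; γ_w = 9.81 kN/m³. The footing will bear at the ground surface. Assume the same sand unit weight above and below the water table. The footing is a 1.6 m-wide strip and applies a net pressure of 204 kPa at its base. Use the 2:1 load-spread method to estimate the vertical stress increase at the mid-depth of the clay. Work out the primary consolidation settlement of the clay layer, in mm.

Mid-depth of clay below the ground surface: z = 3.7 + 4.1/2 = 5.75 m.
Total vertical stress at mid-clay: σ_v = 18.4×3.7 + 18.7×2.05 = 106.41 kPa.
Pore pressure: u = 9.81×(5.75 − 0.25) = 53.955 kPa.
Initial effective stress: σ'_0 = σ_v − u = 106.41 − 53.955 = 52.455 kPa.
Stress increase at mid-clay by the 2:1 spreading method:
Δσ = qB/(B+z) = 204×1.6/(1.6+5.75) = 44.408 kPa
Final effective stress: σ'_f = σ'_0 + Δσ = 52.455 + 44.408 = 96.863 kPa.
Normally consolidated clay, so the full stress increment lies on the virgin compression line:
S_c = C_c·H/(1+e₀)·log₁₀(σ'_f/σ'_0) = 0.22×4.1/(1+1.04)×log₁₀(96.863/52.455)
    = 0.44216 × 0.26637 = 0.1178 m

S_c ≈ 118 mm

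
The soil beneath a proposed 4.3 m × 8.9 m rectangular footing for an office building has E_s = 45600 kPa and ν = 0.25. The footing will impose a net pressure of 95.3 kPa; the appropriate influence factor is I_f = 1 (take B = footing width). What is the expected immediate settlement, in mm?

S_e ≈ 8.42 mm

Immediate (elastic) settlement: S_e = q·B·(1−ν²)/E_s · I_f.
S_e = 95.3 × 4.3 × (1 − 0.25²) / 45600 × 1
    = 95.3 × 4.3 × 0.9375 / 45600 × 1
    = 0.008425 m = 8.425 mm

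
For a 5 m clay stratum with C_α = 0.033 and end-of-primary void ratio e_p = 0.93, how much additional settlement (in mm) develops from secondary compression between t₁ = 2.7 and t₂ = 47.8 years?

S_s ≈ 107 mm

Secondary compression: S_s = C_α·H/(1+e_p)·log₁₀(t₂/t₁)
S_s = 0.033×5/(1+0.93)×log₁₀(47.8/2.7)
    = 0.08549 × 1.248 = 0.1067 m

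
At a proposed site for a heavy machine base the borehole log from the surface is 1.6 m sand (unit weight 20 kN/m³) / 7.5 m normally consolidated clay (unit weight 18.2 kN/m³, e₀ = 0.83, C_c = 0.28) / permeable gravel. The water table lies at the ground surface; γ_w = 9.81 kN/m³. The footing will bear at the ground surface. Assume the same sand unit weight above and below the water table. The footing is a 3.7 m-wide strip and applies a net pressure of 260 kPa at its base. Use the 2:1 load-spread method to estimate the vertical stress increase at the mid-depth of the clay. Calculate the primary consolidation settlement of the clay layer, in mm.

Mid-depth of clay below the ground surface: z = 1.6 + 7.5/2 = 5.35 m.
Total vertical stress at mid-clay: σ_v = 20×1.6 + 18.2×3.75 = 100.25 kPa.
Pore pressure: u = 9.81×(5.35 − 0) = 52.483 kPa.
Initial effective stress: σ'_0 = σ_v − u = 100.25 − 52.483 = 47.767 kPa.
Stress increase at mid-clay by the 2:1 spreading method:
Δσ = qB/(B+z) = 260×3.7/(3.7+5.35) = 106.3 kPa
Final effective stress: σ'_f = σ'_0 + Δσ = 47.767 + 106.3 = 154.07 kPa.
Normally consolidated clay, so the full stress increment lies on the virgin compression line:
S_c = C_c·H/(1+e₀)·log₁₀(σ'_f/σ'_0) = 0.28×7.5/(1+0.83)×log₁₀(154.07/47.767)
    = 1.1475 × 0.50859 = 0.5836 m

S_c ≈ 584 mm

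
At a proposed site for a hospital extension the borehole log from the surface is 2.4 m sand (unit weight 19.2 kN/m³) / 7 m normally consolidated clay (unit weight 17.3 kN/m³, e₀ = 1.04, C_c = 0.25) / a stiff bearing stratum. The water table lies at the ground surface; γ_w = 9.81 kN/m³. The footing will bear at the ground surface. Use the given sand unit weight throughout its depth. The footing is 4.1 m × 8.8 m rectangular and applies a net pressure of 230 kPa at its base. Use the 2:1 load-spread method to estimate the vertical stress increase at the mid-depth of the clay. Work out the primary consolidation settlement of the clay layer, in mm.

Mid-depth of clay below the ground surface: z = 2.4 + 7/2 = 5.9 m.
Total vertical stress at mid-clay: σ_v = 19.2×2.4 + 17.3×3.5 = 106.63 kPa.
Pore pressure: u = 9.81×(5.9 − 0) = 57.879 kPa.
Initial effective stress: σ'_0 = σ_v − u = 106.63 − 57.879 = 48.751 kPa.
Stress increase at mid-clay by the 2:1 spreading method:
Δσ = qBL/((B+z)(L+z)) = 230×4.1×8.8/((4.1+5.9)(8.8+5.9)) = 56.452 kPa
Final effective stress: σ'_f = σ'_0 + Δσ = 48.751 + 56.452 = 105.2 kPa.
Normally consolidated clay, so the full stress increment lies on the virgin compression line:
S_c = C_c·H/(1+e₀)·log₁₀(σ'_f/σ'_0) = 0.25×7/(1+1.04)×log₁₀(105.2/48.751)
    = 0.85784 × 0.33403 = 0.2865 m

S_c ≈ 287 mm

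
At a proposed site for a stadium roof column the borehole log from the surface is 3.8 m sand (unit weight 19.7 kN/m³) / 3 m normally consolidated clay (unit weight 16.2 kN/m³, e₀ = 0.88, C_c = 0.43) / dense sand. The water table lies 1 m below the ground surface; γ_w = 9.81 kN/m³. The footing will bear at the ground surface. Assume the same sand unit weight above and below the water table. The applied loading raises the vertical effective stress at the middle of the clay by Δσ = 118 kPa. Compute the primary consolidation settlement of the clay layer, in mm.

Mid-depth of clay below the ground surface: z = 3.8 + 3/2 = 5.3 m.
Total vertical stress at mid-clay: σ_v = 19.7×3.8 + 16.2×1.5 = 99.16 kPa.
Pore pressure: u = 9.81×(5.3 − 1) = 42.183 kPa.
Initial effective stress: σ'_0 = σ_v − u = 99.16 − 42.183 = 56.977 kPa.
Final effective stress: σ'_f = σ'_0 + Δσ = 56.977 + 118 = 174.98 kPa.
Normally consolidated clay, so the full stress increment lies on the virgin compression line:
S_c = C_c·H/(1+e₀)·log₁₀(σ'_f/σ'_0) = 0.43×3/(1+0.88)×log₁₀(174.98/56.977)
    = 0.68617 × 0.48729 = 0.3344 m

S_c ≈ 334 mm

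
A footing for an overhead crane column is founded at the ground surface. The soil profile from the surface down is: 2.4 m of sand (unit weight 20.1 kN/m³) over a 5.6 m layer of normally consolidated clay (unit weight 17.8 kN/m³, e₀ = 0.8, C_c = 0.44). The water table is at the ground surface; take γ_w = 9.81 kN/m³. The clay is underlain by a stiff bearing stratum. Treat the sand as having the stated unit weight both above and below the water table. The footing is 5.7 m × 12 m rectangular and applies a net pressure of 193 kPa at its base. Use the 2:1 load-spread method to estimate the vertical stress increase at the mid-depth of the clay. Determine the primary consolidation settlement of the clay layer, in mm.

Mid-depth of clay below the ground surface: z = 2.4 + 5.6/2 = 5.2 m.
Total vertical stress at mid-clay: σ_v = 20.1×2.4 + 17.8×2.8 = 98.08 kPa.
Pore pressure: u = 9.81×(5.2 − 0) = 51.012 kPa.
Initial effective stress: σ'_0 = σ_v − u = 98.08 − 51.012 = 47.068 kPa.
Stress increase at mid-clay by the 2:1 spreading method:
Δσ = qBL/((B+z)(L+z)) = 193×5.7×12/((5.7+5.2)(12+5.2)) = 70.414 kPa
Final effective stress: σ'_f = σ'_0 + Δσ = 47.068 + 70.414 = 117.48 kPa.
Normally consolidated clay, so the full stress increment lies on the virgin compression line:
S_c = C_c·H/(1+e₀)·log₁₀(σ'_f/σ'_0) = 0.44×5.6/(1+0.8)×log₁₀(117.48/47.068)
    = 1.3689 × 0.39724 = 0.5438 m

S_c ≈ 544 mm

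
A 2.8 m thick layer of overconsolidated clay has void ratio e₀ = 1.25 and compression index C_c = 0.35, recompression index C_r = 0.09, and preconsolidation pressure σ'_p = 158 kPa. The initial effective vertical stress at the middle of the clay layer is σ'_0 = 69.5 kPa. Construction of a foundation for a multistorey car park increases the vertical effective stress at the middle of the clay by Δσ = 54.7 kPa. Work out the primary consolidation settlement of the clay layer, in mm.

Final effective stress: σ'_f = 69.5 + 54.7 = 124.2 kPa.
σ'_f = 124.2 ≤ σ'_p = 158 kPa, so the clay remains overconsolidated and only the recompression index applies:
S_c = C_r·H/(1+e₀)·log₁₀(σ'_f/σ'_0) = 0.09×2.8/2.25×log₁₀(124.2/69.5)
    = 0.112 × 0.25214 = 0.02824 m

S_c ≈ 28.2 mm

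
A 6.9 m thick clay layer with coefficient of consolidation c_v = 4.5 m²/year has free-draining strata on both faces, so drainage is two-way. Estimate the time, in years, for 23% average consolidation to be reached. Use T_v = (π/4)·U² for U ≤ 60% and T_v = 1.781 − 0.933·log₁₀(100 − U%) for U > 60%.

t ≈ 0.11 years

Drainage path length: H_d = H/2 = 3.45 m (double drainage).
U ≤ 60%: T_v = (π/4)·U² = (π/4)×0.23² = 0.041548.
t = T_v·H_d²/c_v = 0.041548×3.45²/4.5 = 0.1099 years.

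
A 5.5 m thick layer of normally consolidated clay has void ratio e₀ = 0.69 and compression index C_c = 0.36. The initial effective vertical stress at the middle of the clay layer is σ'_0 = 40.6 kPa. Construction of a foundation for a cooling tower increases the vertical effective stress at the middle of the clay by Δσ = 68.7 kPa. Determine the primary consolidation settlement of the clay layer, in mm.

S_c ≈ 504 mm

Final effective stress: σ'_f = σ'_0 + Δσ = 40.6 + 68.7 = 109.3 kPa.
Normally consolidated clay, so the full stress increment lies on the virgin compression line:
S_c = C_c·H/(1+e₀)·log₁₀(σ'_f/σ'_0) = 0.36×5.5/(1+0.69)×log₁₀(109.3/40.6)
    = 1.1716 × 0.43009 = 0.5039 m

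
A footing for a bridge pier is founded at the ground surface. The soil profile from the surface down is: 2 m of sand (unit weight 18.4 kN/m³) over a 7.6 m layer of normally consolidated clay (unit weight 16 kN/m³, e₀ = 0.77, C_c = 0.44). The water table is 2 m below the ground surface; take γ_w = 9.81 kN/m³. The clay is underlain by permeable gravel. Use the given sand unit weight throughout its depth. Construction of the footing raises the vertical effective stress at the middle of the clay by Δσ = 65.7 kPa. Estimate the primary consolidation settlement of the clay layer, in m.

S_c ≈ 0.605 m

Mid-depth of clay below the ground surface: z = 2 + 7.6/2 = 5.8 m.
Total vertical stress at mid-clay: σ_v = 18.4×2 + 16×3.8 = 97.6 kPa.
Pore pressure: u = 9.81×(5.8 − 2) = 37.278 kPa.
Initial effective stress: σ'_0 = σ_v − u = 97.6 − 37.278 = 60.322 kPa.
Final effective stress: σ'_f = σ'_0 + Δσ = 60.322 + 65.7 = 126.02 kPa.
Normally consolidated clay, so the full stress increment lies on the virgin compression line:
S_c = C_c·H/(1+e₀)·log₁₀(σ'_f/σ'_0) = 0.44×7.6/(1+0.77)×log₁₀(126.02/60.322)
    = 1.8893 × 0.31996 = 0.6045 m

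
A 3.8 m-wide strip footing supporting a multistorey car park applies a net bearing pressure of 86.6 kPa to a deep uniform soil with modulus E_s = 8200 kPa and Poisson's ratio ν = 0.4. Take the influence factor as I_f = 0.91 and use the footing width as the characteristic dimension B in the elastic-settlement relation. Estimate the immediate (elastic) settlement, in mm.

Immediate (elastic) settlement: S_e = q·B·(1−ν²)/E_s · I_f.
S_e = 86.6 × 3.8 × (1 − 0.4²) / 8200 × 0.91
    = 86.6 × 3.8 × 0.84 / 8200 × 0.91
    = 0.03068 m = 30.68 mm

S_e ≈ 30.7 mm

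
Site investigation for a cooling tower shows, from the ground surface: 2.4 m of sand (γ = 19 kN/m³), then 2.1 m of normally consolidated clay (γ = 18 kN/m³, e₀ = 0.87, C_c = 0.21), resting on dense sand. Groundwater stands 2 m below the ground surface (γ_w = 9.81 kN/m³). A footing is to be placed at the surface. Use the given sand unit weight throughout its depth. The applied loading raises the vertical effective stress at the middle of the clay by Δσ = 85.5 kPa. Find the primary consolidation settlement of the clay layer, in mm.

Mid-depth of clay below the ground surface: z = 2.4 + 2.1/2 = 3.45 m.
Total vertical stress at mid-clay: σ_v = 19×2.4 + 18×1.05 = 64.5 kPa.
Pore pressure: u = 9.81×(3.45 − 2) = 14.225 kPa.
Initial effective stress: σ'_0 = σ_v − u = 64.5 − 14.225 = 50.275 kPa.
Final effective stress: σ'_f = σ'_0 + Δσ = 50.275 + 85.5 = 135.78 kPa.
Normally consolidated clay, so the full stress increment lies on the virgin compression line:
S_c = C_c·H/(1+e₀)·log₁₀(σ'_f/σ'_0) = 0.21×2.1/(1+0.87)×log₁₀(135.78/50.275)
    = 0.23583 × 0.43148 = 0.1018 m

S_c ≈ 102 mm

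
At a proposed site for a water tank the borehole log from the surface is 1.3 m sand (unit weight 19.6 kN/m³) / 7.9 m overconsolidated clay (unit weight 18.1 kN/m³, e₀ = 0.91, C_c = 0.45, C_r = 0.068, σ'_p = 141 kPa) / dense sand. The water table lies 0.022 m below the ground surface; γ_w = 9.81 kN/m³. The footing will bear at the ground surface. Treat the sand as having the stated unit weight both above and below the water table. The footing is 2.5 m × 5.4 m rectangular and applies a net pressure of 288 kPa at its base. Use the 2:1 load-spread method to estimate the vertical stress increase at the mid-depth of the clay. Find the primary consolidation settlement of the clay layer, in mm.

Mid-depth of clay below the ground surface: z = 1.3 + 7.9/2 = 5.25 m.
Total vertical stress at mid-clay: σ_v = 19.6×1.3 + 18.1×3.95 = 96.975 kPa.
Pore pressure: u = 9.81×(5.25 − 0.022) = 51.287 kPa.
Initial effective stress: σ'_0 = σ_v − u = 96.975 − 51.287 = 45.688 kPa.
Stress increase at mid-clay by the 2:1 spreading method:
Δσ = qBL/((B+z)(L+z)) = 288×2.5×5.4/((2.5+5.25)(5.4+5.25)) = 47.106 kPa
Final effective stress: σ'_f = 45.688 + 47.106 = 92.794 kPa.
σ'_f = 92.794 ≤ σ'_p = 141 kPa, so the clay remains overconsolidated and only the recompression index applies:
S_c = C_r·H/(1+e₀)·log₁₀(σ'_f/σ'_0) = 0.068×7.9/1.91×log₁₀(92.794/45.688)
    = 0.28125 × 0.30772 = 0.08655 m

S_c ≈ 86.5 mm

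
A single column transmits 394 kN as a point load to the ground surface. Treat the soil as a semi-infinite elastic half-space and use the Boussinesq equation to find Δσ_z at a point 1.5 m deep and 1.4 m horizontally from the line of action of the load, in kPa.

Boussinesq vertical stress below a point load on an elastic half-space:
Δσ_z = 3P/(2πz²) · [1 + (r/z)²]^(−5/2)
r/z = 1.4/1.5 = 0.93333; [1+(r/z)²]^(−5/2) = 0.20881.
Δσ_z = 3×394/(2π×1.5²) × 0.20881 = 83.609 × 0.20881 = 17.46 kPa

Δσ_z ≈ 17.5 kPa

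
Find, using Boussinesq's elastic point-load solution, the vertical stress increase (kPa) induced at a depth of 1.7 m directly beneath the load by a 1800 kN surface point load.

Boussinesq vertical stress below a point load on an elastic half-space:
Δσ_z = 3P/(2πz²) · [1 + (r/z)²]^(−5/2)
r/z = 0/1.7 = 0; [1+(r/z)²]^(−5/2) = 1.
Δσ_z = 3×1800/(2π×1.7²) × 1 = 297.38 × 1 = 297.4 kPa

Δσ_z ≈ 297 kPa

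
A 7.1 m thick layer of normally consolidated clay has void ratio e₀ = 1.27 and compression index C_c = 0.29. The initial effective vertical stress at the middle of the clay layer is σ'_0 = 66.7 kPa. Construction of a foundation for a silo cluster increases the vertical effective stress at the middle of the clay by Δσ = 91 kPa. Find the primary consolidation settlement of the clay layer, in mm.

Final effective stress: σ'_f = σ'_0 + Δσ = 66.7 + 91 = 157.7 kPa.
Normally consolidated clay, so the full stress increment lies on the virgin compression line:
S_c = C_c·H/(1+e₀)·log₁₀(σ'_f/σ'_0) = 0.29×7.1/(1+1.27)×log₁₀(157.7/66.7)
    = 0.90705 × 0.37371 = 0.339 m

S_c ≈ 339 mm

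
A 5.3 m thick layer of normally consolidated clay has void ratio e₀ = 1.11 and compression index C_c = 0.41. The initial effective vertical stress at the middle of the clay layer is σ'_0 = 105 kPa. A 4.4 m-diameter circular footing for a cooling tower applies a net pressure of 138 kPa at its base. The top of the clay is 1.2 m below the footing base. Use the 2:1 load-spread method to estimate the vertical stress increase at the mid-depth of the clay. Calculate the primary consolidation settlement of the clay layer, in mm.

Mid-depth of clay below the footing base: z = 1.2 + 5.3/2 = 3.85 m.
Stress increase at mid-clay by the 2:1 spreading method:
Δσ ≈ qD²/(D+z)² = 138×4.4²/(4.4+3.85)² = 39.253 kPa
Final effective stress: σ'_f = σ'_0 + Δσ = 105 + 39.253 = 144.25 kPa.
Normally consolidated clay, so the full stress increment lies on the virgin compression line:
S_c = C_c·H/(1+e₀)·log₁₀(σ'_f/σ'_0) = 0.41×5.3/(1+1.11)×log₁₀(144.25/105)
    = 1.0299 × 0.13793 = 0.1421 m

S_c ≈ 142 mm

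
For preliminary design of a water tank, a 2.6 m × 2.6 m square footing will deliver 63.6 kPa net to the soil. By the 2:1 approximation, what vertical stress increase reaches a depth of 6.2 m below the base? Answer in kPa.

By the 2:1 method the load spreads at 1 horizontal : 2 vertical, so at depth z the loaded area has grown by z in each plan dimension:
Δσ = qBL/((B+z)(L+z)) = 63.6×2.6×2.6/((2.6+6.2)(2.6+6.2)) = 5.5519 kPa

Δσ_z ≈ 5.55 kPa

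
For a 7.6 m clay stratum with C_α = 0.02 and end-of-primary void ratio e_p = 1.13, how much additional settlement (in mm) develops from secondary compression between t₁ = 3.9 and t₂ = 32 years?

S_s ≈ 65.2 mm

Secondary compression: S_s = C_α·H/(1+e_p)·log₁₀(t₂/t₁)
S_s = 0.02×7.6/(1+1.13)×log₁₀(32/3.9)
    = 0.07136 × 0.9141 = 0.06523 m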